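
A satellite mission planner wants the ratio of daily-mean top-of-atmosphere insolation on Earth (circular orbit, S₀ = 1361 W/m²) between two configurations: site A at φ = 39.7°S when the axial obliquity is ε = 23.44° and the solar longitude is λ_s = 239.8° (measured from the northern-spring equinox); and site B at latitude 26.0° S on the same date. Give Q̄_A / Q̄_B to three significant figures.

— Configuration A (φ=-39.7°):
Solar declination: sin δ = sin ε · sin λ_s = sin 23.44° × sin 239.8° = -0.34380, so δ = -20.108°.
cos H₀ = −tan(-39.7°) tan(-20.108°) = -0.3040, H₀ = 1.8796 rad.
Bracket: H₀ sin φ sin δ + cos φ cos δ sin H₀ = 1.8796×-0.63877×-0.34380 + 0.76940×0.93904×0.95269 = 0.412777 + 0.688316 = 1.101093.
Q̄ = (S₀/π) × [bracket] = (1361/π) × 1.101093 = 477.02 W/m².
— Configuration B (φ=-26.0°):
cos H₀ = −tan(-26.0°) tan(-20.108°) = -0.1786, H₀ = 1.7503 rad.
Bracket: H₀ sin φ sin δ + cos φ cos δ sin H₀ = 1.7503×-0.43837×-0.34380 + 0.89879×0.93904×0.98393 = 0.263791 + 0.830437 = 1.094228.
Q̄ = (S₀/π) × [bracket] = (1361/π) × 1.094228 = 474.04 W/m².
Ratio Q̄_A / Q̄_B = 477.02 / 474.04 = 1.006.

Q̄_A / Q̄_B ≈ 1.01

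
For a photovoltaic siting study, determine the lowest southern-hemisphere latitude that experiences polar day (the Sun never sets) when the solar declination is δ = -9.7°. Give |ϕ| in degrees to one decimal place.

|ϕ| = 80.3°

Polar day requires cos h₀ = −tan ϕ tan δ ≤ −1, i.e. tan ϕ tan δ ≥ 1.
The boundary is |tan ϕ| · |tan δ| = 1, so |ϕ| = 90° − |δ| = 90° − 9.7° = 80.3° in the southern hemisphere.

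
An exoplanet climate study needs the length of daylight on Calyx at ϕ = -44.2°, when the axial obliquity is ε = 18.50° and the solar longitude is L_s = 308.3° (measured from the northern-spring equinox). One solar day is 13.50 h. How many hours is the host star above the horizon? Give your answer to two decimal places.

7.84 h

Solar declination: sin δ = sin ε · sin L_s = sin 18.50° × sin 308.3° = -0.24901, so δ = -14.419°.
cos h₀ = −tan ϕ · tan δ = −tan(-44.2°) × tan(-14.419°) = -0.2500, so h₀ = 1.8235 rad = 104.48°.
Daylight = 2h₀/(2π) × 13.50 h = (1.8235/π) × 13.50 = 7.84 h.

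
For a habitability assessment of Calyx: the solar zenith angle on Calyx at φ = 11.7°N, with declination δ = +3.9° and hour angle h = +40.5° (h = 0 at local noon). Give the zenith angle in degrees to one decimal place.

θ_z = 40.8°

cos θ_z = sin φ sin δ + cos φ cos δ cos h = 0.013793 + 0.742883 = 0.756676.
θ_z = arccos(0.756676) = 40.8°.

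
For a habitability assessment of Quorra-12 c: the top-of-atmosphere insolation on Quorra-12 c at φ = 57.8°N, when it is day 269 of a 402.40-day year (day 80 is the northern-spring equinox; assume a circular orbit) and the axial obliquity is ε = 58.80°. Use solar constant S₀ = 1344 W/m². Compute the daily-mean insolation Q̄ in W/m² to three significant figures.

Q̄ ≈ 325 W/m²

Solar longitude: λ_s = 360° × (269 − 80)/402.40 = 169.085°.
sin δ = sin 58.80° × sin 169.085° = 0.16196, so δ = +9.321°.
cos H₀ = −tan(+57.8°) tan(+9.321°) = -0.2606, H₀ = 1.8345 rad.
Bracket: H₀ sin φ sin δ + cos φ cos δ sin H₀ = 1.8345×0.84619×0.16196 + 0.53288×0.98680×0.96544 = 0.251416 + 0.507673 = 0.759089.
Q̄ = (S₀/π) × [bracket] = (1344/π) × 0.759089 = 324.7 W/m².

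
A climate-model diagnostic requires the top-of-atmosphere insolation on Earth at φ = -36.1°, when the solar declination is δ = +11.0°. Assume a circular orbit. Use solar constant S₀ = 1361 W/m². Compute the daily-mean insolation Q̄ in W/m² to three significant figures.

Q̄ ≈ 271 W/m²

cos H₀ = −tan(-36.1°) tan(+11.000°) = 0.1417, H₀ = 1.4286 rad.
Bracket: H₀ sin φ sin δ + cos φ cos δ sin H₀ = 1.4286×-0.58920×0.19081 + 0.80799×0.98163×0.98990 = -0.160611 + 0.785136 = 0.624525.
Q̄ = (S₀/π) × [bracket] = (1361/π) × 0.624525 = 270.6 W/m².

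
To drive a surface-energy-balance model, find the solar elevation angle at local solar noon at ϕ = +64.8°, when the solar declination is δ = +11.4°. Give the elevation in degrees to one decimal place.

At local noon the hour angle is zero, so the zenith angle equals |ϕ − δ| = |+64.8° − (+11.400°)| = 53.400°.
Elevation = 90° − 53.400° = 36.6°.

36.6°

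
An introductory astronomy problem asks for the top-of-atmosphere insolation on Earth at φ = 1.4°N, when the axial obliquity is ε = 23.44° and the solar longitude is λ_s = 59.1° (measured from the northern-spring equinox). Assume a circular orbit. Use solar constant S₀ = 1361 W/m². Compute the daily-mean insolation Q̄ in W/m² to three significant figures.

Q̄ ≈ 413 W/m²

Solar declination: sin δ = sin ε · sin λ_s = sin 23.44° × sin 59.1° = 0.34133, so δ = +19.958°.
cos H₀ = −tan(+1.4°) tan(+19.958°) = -0.0089, H₀ = 1.5797 rad.
Bracket: H₀ sin φ sin δ + cos φ cos δ sin H₀ = 1.5797×0.02443×0.34133 + 0.99970×0.93994×0.99996 = 0.013173 + 0.939620 = 0.952793.
Q̄ = (S₀/π) × [bracket] = (1361/π) × 0.952793 = 412.8 W/m².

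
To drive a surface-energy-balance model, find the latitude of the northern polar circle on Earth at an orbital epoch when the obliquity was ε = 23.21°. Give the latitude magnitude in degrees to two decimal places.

66.79°

The polar circle is the lowest latitude that experiences at least one full rotation of continuous daylight at the northern-summer solstice; it lies at |ϕ| = 90° − ε = 90° − 23.21° = 66.79°.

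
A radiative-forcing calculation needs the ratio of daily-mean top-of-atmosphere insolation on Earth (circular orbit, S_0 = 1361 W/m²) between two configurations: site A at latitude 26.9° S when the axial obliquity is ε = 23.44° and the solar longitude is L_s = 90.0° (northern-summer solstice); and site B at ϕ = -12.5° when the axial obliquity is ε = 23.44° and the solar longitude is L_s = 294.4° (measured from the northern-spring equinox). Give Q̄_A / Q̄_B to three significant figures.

— Configuration A (ϕ=-26.9°):
Solar declination: sin δ = sin ε · sin L_s = sin 23.44° × sin 90.0° = 0.39779, so δ = +23.440°.
cos h₀ = −tan(-26.9°) tan(+23.440°) = 0.2200, h₀ = 1.3490 rad.
Bracket: h₀ sin ϕ sin δ + cos ϕ cos δ sin h₀ = 1.3490×-0.45243×0.39779 + 0.89180×0.91748×0.97551 = -0.242782 + 0.798171 = 0.555389.
Q̄ = (S_0/π) × [bracket] = (1361/π) × 0.555389 = 240.61 W/m².
— Configuration B (ϕ=-12.5°):
Solar declination: sin δ = sin ε · sin L_s = sin 23.44° × sin 294.4° = -0.36226, so δ = -21.239°.
cos h₀ = −tan(-12.5°) tan(-21.239°) = -0.0862, h₀ = 1.6571 rad.
Bracket: h₀ sin ϕ sin δ + cos ϕ cos δ sin h₀ = 1.6571×-0.21644×-0.36226 + 0.97630×0.93208×0.99628 = 0.129929 + 0.906605 = 1.036534.
Q̄ = (S_0/π) × [bracket] = (1361/π) × 1.036534 = 449.05 W/m².
Ratio Q̄_A / Q̄_B = 240.61 / 449.05 = 0.5358.

Q̄_A / Q̄_B ≈ 0.536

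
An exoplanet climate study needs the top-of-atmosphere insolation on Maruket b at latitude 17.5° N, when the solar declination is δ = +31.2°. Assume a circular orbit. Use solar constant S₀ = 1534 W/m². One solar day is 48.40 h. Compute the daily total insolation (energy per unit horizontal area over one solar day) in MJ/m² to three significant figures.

91.5 MJ/m²

cos H₀ = −tan(+17.5°) tan(+31.200°) = -0.1910, H₀ = 1.7629 rad.
Bracket: H₀ sin φ sin δ + cos φ cos δ sin H₀ = 1.7629×0.30071×0.51803 + 0.95372×0.85536×0.98160 = 0.274619 + 0.800764 = 1.075383.
Q̄ = (S₀/π) × [bracket] = (1534/π) × 1.075383 = 525.10 W/m².
Daily total = Q̄ × 48.40 h × 3600 s/h = 525.10 × 48.40 × 3600 / 10⁶ = 91.49 MJ/m².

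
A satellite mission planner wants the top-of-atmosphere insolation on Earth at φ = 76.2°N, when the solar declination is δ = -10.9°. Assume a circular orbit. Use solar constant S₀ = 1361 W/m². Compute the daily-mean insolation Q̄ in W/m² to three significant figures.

Q̄ ≈ 9.71 W/m²

cos H₀ = −tan(+76.2°) tan(-10.900°) = 0.7840, H₀ = 0.6697 rad.
Bracket: H₀ sin φ sin δ + cos φ cos δ sin H₀ = 0.6697×0.97113×-0.18910 + 0.23853×0.98196×0.62076 = -0.122984 + 0.145399 = 0.022415.
Q̄ = (S₀/π) × [bracket] = (1361/π) × 0.022415 = 9.711 W/m².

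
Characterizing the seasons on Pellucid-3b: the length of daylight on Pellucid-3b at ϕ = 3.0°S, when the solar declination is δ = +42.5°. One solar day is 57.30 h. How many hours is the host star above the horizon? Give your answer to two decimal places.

cos h₀ = −tan ϕ · tan δ = −tan(-3.0°) × tan(+42.500°) = 0.0480, so h₀ = 1.5228 rad = 87.25°.
Daylight = 2h₀/(2π) × 57.30 h = (1.5228/π) × 57.30 = 27.77 h.

27.77 h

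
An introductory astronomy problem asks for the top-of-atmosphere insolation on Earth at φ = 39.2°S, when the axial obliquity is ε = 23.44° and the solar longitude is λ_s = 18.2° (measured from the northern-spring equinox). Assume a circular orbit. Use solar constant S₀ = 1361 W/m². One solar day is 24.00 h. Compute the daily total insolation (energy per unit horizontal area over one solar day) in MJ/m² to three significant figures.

24.3 MJ/m²

Solar declination: sin δ = sin ε · sin λ_s = sin 23.44° × sin 18.2° = 0.12424, so δ = +7.137°.
cos H₀ = −tan(-39.2°) tan(+7.137°) = 0.1021, H₀ = 1.4685 rad.
Bracket: H₀ sin φ sin δ + cos φ cos δ sin H₀ = 1.4685×-0.63203×0.12424 + 0.77494×0.99225×0.99477 = -0.115312 + 0.764913 = 0.649601.
Q̄ = (S₀/π) × [bracket] = (1361/π) × 0.649601 = 281.42 W/m².
Daily total = Q̄ × 24.00 h × 3600 s/h = 281.42 × 24.00 × 3600 / 10⁶ = 24.31 MJ/m².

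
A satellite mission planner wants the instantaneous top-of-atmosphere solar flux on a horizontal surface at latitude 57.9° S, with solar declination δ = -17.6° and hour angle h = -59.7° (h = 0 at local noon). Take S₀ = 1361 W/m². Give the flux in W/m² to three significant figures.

696 W/m²

cos θ_z = sin φ sin δ + cos φ cos δ cos h = 0.256144 + 0.255555 = 0.511699.
Flux = S₀ · cos θ_z = 1361 × 0.511699 = 696.4 W/m².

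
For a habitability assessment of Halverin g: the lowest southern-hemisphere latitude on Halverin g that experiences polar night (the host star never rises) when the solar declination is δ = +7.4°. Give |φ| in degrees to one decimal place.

Polar night requires cos H₀ = −tan φ tan δ ≥ 1, i.e. tan φ tan δ ≤ −1.
The boundary is |tan φ| · |tan δ| = 1, so |φ| = 90° − |δ| = 90° − 7.4° = 82.6° in the southern hemisphere.

|φ| = 82.6°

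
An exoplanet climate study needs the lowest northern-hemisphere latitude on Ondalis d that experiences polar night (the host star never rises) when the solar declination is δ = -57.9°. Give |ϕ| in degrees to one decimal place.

Polar night requires cos h₀ = −tan ϕ tan δ ≥ 1, i.e. tan ϕ tan δ ≤ −1.
The boundary is |tan ϕ| · |tan δ| = 1, so |ϕ| = 90° − |δ| = 90° − 57.9° = 32.1° in the northern hemisphere.

|ϕ| = 32.1°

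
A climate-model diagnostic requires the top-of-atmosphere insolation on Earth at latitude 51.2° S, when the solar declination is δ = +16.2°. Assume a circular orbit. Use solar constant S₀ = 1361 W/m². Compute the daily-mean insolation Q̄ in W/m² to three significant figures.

cos H₀ = −tan(-51.2°) tan(+16.200°) = 0.3613, H₀ = 1.2011 rad.
Bracket: H₀ sin φ sin δ + cos φ cos δ sin H₀ = 1.2011×-0.77934×0.27899 + 0.62660×0.96029×0.93243 = -0.261153 + 0.561060 = 0.299907.
Q̄ = (S₀/π) × [bracket] = (1361/π) × 0.299907 = 129.9 W/m².

Q̄ ≈ 130 W/m²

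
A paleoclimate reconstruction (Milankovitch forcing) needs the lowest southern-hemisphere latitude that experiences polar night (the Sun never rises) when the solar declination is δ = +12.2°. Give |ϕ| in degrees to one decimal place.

|ϕ| = 77.8°

Polar night requires cos h₀ = −tan ϕ tan δ ≥ 1, i.e. tan ϕ tan δ ≤ −1.
The boundary is |tan ϕ| · |tan δ| = 1, so |ϕ| = 90° − |δ| = 90° − 12.2° = 77.8° in the southern hemisphere.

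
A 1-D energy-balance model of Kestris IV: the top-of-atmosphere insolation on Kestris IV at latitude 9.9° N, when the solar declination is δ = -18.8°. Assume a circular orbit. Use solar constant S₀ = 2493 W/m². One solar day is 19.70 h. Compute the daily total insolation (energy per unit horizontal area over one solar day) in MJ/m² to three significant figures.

47.7 MJ/m²

cos H₀ = −tan(+9.9°) tan(-18.800°) = 0.0594, H₀ = 1.5113 rad.
Bracket: H₀ sin φ sin δ + cos φ cos δ sin H₀ = 1.5113×0.17193×-0.32227 + 0.98511×0.94665×0.99823 = -0.083738 + 0.930904 = 0.847166.
Q̄ = (S₀/π) × [bracket] = (2493/π) × 0.847166 = 672.27 W/m².
Daily total = Q̄ × 19.70 h × 3600 s/h = 672.27 × 19.70 × 3600 / 10⁶ = 47.68 MJ/m².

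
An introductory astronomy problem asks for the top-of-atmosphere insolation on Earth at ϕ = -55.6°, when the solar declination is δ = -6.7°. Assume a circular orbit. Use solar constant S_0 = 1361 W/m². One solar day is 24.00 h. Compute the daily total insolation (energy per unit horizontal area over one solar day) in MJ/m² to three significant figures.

27.0 MJ/m²

cos h₀ = −tan(-55.6°) tan(-6.700°) = -0.1716, h₀ = 1.7432 rad.
Bracket: h₀ sin ϕ sin δ + cos ϕ cos δ sin h₀ = 1.7432×-0.82511×-0.11667 + 0.56497×0.99317×0.98517 = 0.167810 + 0.552790 = 0.720600.
Q̄ = (S_0/π) × [bracket] = (1361/π) × 0.720600 = 312.18 W/m².
Daily total = Q̄ × 24.00 h × 3600 s/h = 312.18 × 24.00 × 3600 / 10⁶ = 26.97 MJ/m².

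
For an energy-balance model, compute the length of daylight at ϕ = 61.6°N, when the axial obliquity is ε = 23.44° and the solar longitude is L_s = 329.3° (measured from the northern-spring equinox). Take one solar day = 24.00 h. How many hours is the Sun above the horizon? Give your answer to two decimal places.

8.99 h

Solar declination: sin δ = sin ε · sin L_s = sin 23.44° × sin 329.3° = -0.20309, so δ = -11.718°.
cos h₀ = −tan ϕ · tan δ = −tan(+61.6°) × tan(-11.718°) = 0.3836, so h₀ = 1.1771 rad = 67.44°.
Daylight = 2h₀/(2π) × 24.00 h = (1.1771/π) × 24.00 = 8.99 h.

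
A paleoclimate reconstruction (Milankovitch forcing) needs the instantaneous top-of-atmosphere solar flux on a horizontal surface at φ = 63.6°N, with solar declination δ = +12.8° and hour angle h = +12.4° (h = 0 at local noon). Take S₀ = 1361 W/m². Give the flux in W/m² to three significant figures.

846 W/m²

cos θ_z = sin φ sin δ + cos φ cos δ cos h = 0.198444 + 0.423471 = 0.621915.
Flux = S₀ · cos θ_z = 1361 × 0.621915 = 846.4 W/m².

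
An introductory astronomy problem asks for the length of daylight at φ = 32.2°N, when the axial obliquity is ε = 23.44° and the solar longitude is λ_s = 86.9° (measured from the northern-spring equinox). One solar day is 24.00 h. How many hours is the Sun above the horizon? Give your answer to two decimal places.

14.11 h

Solar declination: sin δ = sin ε · sin λ_s = sin 23.44° × sin 86.9° = 0.39721, so δ = +23.404°.
cos H₀ = −tan φ · tan δ = −tan(+32.2°) × tan(+23.404°) = -0.2726, so H₀ = 1.8468 rad = 105.82°.
Daylight = 2H₀/(2π) × 24.00 h = (1.8468/π) × 24.00 = 14.11 h.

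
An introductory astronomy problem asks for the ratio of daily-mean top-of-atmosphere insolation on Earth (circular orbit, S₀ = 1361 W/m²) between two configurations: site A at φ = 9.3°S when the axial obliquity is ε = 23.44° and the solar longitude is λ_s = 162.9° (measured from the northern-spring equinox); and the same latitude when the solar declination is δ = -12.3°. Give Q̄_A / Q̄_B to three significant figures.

— Configuration A (φ=-9.3°):
Solar declination: sin δ = sin ε · sin λ_s = sin 23.44° × sin 162.9° = 0.11697, so δ = +6.717°.
cos H₀ = −tan(-9.3°) tan(+6.717°) = 0.0193, H₀ = 1.5515 rad.
Bracket: H₀ sin φ sin δ + cos φ cos δ sin H₀ = 1.5515×-0.16160×0.11697 + 0.98686×0.99314×0.99981 = -0.029327 + 0.979904 = 0.950577.
Q̄ = (S₀/π) × [bracket] = (1361/π) × 0.950577 = 411.81 W/m².
— Configuration B (φ=-9.3°):
cos H₀ = −tan(-9.3°) tan(-12.300°) = -0.0357, H₀ = 1.6065 rad.
Bracket: H₀ sin φ sin δ + cos φ cos δ sin H₀ = 1.6065×-0.16160×-0.21303 + 0.98686×0.97705×0.99936 = 0.055305 + 0.963594 = 1.018899.
Q̄ = (S₀/π) × [bracket] = (1361/π) × 1.018899 = 441.41 W/m².
Ratio Q̄_A / Q̄_B = 411.81 / 441.41 = 0.9329.

Q̄_A / Q̄_B ≈ 0.933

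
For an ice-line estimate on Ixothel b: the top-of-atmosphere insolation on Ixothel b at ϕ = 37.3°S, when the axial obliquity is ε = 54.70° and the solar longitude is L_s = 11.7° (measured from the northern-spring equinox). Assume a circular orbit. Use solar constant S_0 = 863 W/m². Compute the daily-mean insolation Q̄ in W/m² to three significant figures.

Q̄ ≈ 174 W/m²

Solar declination: sin δ = sin ε · sin L_s = sin 54.70° × sin 11.7° = 0.16550, so δ = +9.526°.
cos h₀ = −tan(-37.3°) tan(+9.526°) = 0.1278, h₀ = 1.4426 rad.
Bracket: h₀ sin ϕ sin δ + cos ϕ cos δ sin h₀ = 1.4426×-0.60599×0.16550 + 0.79547×0.98621×0.99179 = -0.144680 + 0.778060 = 0.633380.
Q̄ = (S_0/π) × [bracket] = (863/π) × 0.633380 = 174.0 W/m².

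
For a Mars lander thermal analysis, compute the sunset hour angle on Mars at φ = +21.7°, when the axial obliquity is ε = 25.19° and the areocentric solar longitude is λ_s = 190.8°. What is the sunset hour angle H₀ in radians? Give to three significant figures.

sin δ = sin 25.19° × sin 190.8° = -0.07975, so δ = -4.574°.
cos H₀ = −tan φ · tan δ = −tan(+21.7°) × tan(-4.574°) = 0.0318, so H₀ = 1.5390 rad = 88.18°.

H₀ = 1.54 rad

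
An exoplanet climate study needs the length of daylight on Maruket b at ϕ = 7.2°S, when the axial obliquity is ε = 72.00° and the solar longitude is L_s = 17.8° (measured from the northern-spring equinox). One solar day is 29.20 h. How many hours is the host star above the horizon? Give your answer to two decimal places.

Solar declination: sin δ = sin ε · sin L_s = sin 72.00° × sin 17.8° = 0.29073, so δ = +16.902°.
cos h₀ = −tan ϕ · tan δ = −tan(-7.2°) × tan(+16.902°) = 0.0384, so h₀ = 1.5324 rad = 87.80°.
Daylight = 2h₀/(2π) × 29.20 h = (1.5324/π) × 29.20 = 14.24 h.

14.24 h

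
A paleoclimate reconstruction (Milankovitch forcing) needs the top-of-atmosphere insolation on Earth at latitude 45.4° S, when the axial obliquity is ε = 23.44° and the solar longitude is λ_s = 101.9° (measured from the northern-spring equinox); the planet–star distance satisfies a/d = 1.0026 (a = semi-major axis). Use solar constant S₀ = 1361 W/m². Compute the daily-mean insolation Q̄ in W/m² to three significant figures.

Q̄ ≈ 118 W/m²

Solar declination: sin δ = sin ε · sin λ_s = sin 23.44° × sin 101.9° = 0.38924, so δ = +22.907°.
cos H₀ = −tan(-45.4°) tan(+22.907°) = 0.4285, H₀ = 1.1280 rad.
Bracket: H₀ sin φ sin δ + cos φ cos δ sin H₀ = 1.1280×-0.71203×0.38924 + 0.70215×0.92114×0.90354 = -0.312626 + 0.584390 = 0.271764.
Inverse-square distance factor (a/d)² = 1.0026² = 1.005207.
Q̄ = (S₀/π) × 1.005207 × [bracket] = (1361/π) × 1.005207 × 0.271764 = 118.3 W/m².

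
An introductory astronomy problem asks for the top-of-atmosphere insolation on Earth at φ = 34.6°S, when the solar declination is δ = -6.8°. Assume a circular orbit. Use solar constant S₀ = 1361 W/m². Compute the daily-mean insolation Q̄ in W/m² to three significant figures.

cos H₀ = −tan(-34.6°) tan(-6.800°) = -0.0823, H₀ = 1.6531 rad.
Bracket: H₀ sin φ sin δ + cos φ cos δ sin H₀ = 1.6531×-0.56784×-0.11840 + 0.82314×0.99297×0.99661 = 0.111142 + 0.814582 = 0.925724.
Q̄ = (S₀/π) × [bracket] = (1361/π) × 0.925724 = 401.0 W/m².

Q̄ ≈ 401 W/m²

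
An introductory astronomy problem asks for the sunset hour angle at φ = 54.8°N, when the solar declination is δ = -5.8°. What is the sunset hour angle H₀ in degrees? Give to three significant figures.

cos H₀ = −tan φ · tan δ = −tan(+54.8°) × tan(-5.800°) = 0.1440, so H₀ = 1.4263 rad = 81.72°.

H₀ = 81.7°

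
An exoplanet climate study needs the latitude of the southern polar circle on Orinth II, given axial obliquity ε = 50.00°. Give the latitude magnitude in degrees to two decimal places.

40.00°

The polar circle is the lowest latitude that experiences at least one full rotation of continuous darkness at the northern-summer solstice; it lies at |φ| = 90° − ε = 90° − 50.00° = 40.00°.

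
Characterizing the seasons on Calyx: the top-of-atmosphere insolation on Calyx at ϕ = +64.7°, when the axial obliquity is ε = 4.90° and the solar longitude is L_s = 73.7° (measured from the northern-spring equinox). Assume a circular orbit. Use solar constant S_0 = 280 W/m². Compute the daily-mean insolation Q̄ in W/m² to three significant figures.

Solar declination: sin δ = sin ε · sin L_s = sin 4.90° × sin 73.7° = 0.08198, so δ = +4.703°.
cos h₀ = −tan(+64.7°) tan(+4.703°) = -0.1740, h₀ = 1.7457 rad.
Bracket: h₀ sin ϕ sin δ + cos ϕ cos δ sin h₀ = 1.7457×0.90408×0.08198 + 0.42736×0.99663×0.98474 = 0.129385 + 0.419420 = 0.548805.
Q̄ = (S_0/π) × [bracket] = (280/π) × 0.548805 = 48.91 W/m².

Q̄ ≈ 48.9 W/m²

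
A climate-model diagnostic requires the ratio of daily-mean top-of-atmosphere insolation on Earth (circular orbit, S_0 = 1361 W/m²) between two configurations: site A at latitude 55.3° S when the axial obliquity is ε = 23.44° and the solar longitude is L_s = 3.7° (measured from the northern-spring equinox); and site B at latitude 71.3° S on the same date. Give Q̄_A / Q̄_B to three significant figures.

— Configuration A (ϕ=-55.3°):
Solar declination: sin δ = sin ε · sin L_s = sin 23.44° × sin 3.7° = 0.02567, so δ = +1.471°.
cos h₀ = −tan(-55.3°) tan(+1.471°) = 0.0371, h₀ = 1.5337 rad.
Bracket: h₀ sin ϕ sin δ + cos ϕ cos δ sin h₀ = 1.5337×-0.82214×0.02567 + 0.56928×0.99967×0.99931 = -0.032368 + 0.568699 = 0.536331.
Q̄ = (S_0/π) × [bracket] = (1361/π) × 0.536331 = 232.35 W/m².
— Configuration B (ϕ=-71.3°):
cos h₀ = −tan(-71.3°) tan(+1.471°) = 0.0759, h₀ = 1.4949 rad.
Bracket: h₀ sin ϕ sin δ + cos ϕ cos δ sin h₀ = 1.4949×-0.94721×0.02567 + 0.32061×0.99967×0.99712 = -0.036348 + 0.319581 = 0.283233.
Q̄ = (S_0/π) × [bracket] = (1361/π) × 0.283233 = 122.70 W/m².
Ratio Q̄_A / Q̄_B = 232.35 / 122.70 = 1.894.

Q̄_A / Q̄_B ≈ 1.89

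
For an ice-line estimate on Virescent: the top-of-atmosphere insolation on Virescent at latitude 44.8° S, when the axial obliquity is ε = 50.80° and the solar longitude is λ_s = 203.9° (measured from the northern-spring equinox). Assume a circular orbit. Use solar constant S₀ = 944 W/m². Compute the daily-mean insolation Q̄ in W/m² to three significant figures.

Q̄ ≈ 318 W/m²

Solar declination: sin δ = sin ε · sin λ_s = sin 50.80° × sin 203.9° = -0.31396, so δ = -18.298°.
cos H₀ = −tan(-44.8°) tan(-18.298°) = -0.3284, H₀ = 1.9054 rad.
Bracket: H₀ sin φ sin δ + cos φ cos δ sin H₀ = 1.9054×-0.70463×-0.31396 + 0.70957×0.94944×0.94454 = 0.421523 + 0.636331 = 1.057854.
Q̄ = (S₀/π) × [bracket] = (944/π) × 1.057854 = 317.9 W/m².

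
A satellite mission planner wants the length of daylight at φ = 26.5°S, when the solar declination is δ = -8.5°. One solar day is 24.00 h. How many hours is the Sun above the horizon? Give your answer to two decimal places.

cos H₀ = −tan φ · tan δ = −tan(-26.5°) × tan(-8.500°) = -0.0745, so H₀ = 1.6454 rad = 94.27°.
Daylight = 2H₀/(2π) × 24.00 h = (1.6454/π) × 24.00 = 12.57 h.

12.57 h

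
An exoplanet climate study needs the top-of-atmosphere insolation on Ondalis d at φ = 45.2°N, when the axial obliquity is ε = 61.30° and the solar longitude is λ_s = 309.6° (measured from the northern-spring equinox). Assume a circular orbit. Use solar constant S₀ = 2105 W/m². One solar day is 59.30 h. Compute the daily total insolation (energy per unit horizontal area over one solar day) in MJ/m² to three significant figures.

Solar declination: sin δ = sin ε · sin λ_s = sin 61.30° × sin 309.6° = -0.67585, so δ = -42.520°.
cos H₀ = −tan(+45.2°) tan(-42.520°) = 0.9234, H₀ = 0.3939 rad.
Bracket: H₀ sin φ sin δ + cos φ cos δ sin H₀ = 0.3939×0.70957×-0.67585 + 0.70463×0.73704×0.38381 = -0.188900 + 0.199328 = 0.010428.
Q̄ = (S₀/π) × [bracket] = (2105/π) × 0.010428 = 6.9872 W/m².
Daily total = Q̄ × 59.30 h × 3600 s/h = 6.9872 × 59.30 × 3600 / 10⁶ = 1.492 MJ/m².

1.49 MJ/m²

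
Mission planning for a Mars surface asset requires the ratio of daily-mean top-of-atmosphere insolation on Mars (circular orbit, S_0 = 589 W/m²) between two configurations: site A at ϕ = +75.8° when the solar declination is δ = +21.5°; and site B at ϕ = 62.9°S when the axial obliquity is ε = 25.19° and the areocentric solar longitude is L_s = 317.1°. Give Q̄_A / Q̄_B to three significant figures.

— Configuration A (ϕ=+75.8°):
cos h₀ = −tan(+75.8°) tan(+21.500°) = -1.5567 ≤ −1 ⇒ polar day, h₀ = π.
Bracket: h₀ sin ϕ sin δ + cos ϕ cos δ sin h₀ = 3.1416×0.96945×0.36650 + 0.24531×0.93042×0.00000 = 1.116221 + 0.000000 = 1.116221.
Q̄ = (S_0/π) × [bracket] = (589/π) × 1.116221 = 209.27 W/m².
— Configuration B (ϕ=-62.9°):
sin δ = sin 25.19° × sin 317.1° = -0.28973, so δ = -16.842°.
cos h₀ = −tan(-62.9°) tan(-16.842°) = -0.5916, h₀ = 2.2038 rad.
Bracket: h₀ sin ϕ sin δ + cos ϕ cos δ sin h₀ = 2.2038×-0.89021×-0.28973 + 0.45554×0.95711×0.80627 = 0.568405 + 0.351535 = 0.919940.
Q̄ = (S_0/π) × [bracket] = (589/π) × 0.919940 = 172.47 W/m².
Ratio Q̄_A / Q̄_B = 209.27 / 172.47 = 1.213.

Q̄_A / Q̄_B ≈ 1.21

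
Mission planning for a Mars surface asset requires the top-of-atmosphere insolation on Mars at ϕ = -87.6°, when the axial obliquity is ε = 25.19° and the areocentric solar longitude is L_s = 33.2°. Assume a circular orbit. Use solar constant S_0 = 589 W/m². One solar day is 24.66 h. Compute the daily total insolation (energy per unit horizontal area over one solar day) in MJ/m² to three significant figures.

sin δ = sin 25.19° × sin 33.2° = 0.23305, so δ = +13.477°.
cos h₀ = −tan(-87.6°) tan(+13.477°) = 5.7180 ≥ 1 ⇒ polar night, h₀ = 0 and Q̄ = 0.
Daily total = Q̄ × 24.66 h × 3600 s/h = 0.00 MJ/m².

0.00 MJ/m²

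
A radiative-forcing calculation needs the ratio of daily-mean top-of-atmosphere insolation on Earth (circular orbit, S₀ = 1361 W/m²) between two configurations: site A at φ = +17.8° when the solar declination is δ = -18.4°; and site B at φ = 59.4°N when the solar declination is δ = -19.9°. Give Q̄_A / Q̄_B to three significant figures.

— Configuration A (φ=+17.8°):
cos H₀ = −tan(+17.8°) tan(-18.400°) = 0.1068, H₀ = 1.4638 rad.
Bracket: H₀ sin φ sin δ + cos φ cos δ sin H₀ = 1.4638×0.30570×-0.31565 + 0.95213×0.94888×0.99428 = -0.141248 + 0.898289 = 0.757041.
Q̄ = (S₀/π) × [bracket] = (1361/π) × 0.757041 = 327.97 W/m².
— Configuration B (φ=+59.4°):
cos H₀ = −tan(+59.4°) tan(-19.900°) = 0.6121, H₀ = 0.9121 rad.
Bracket: H₀ sin φ sin δ + cos φ cos δ sin H₀ = 0.9121×0.86074×-0.34038 + 0.50904×0.94029×0.79078 = -0.267226 + 0.378503 = 0.111277.
Q̄ = (S₀/π) × [bracket] = (1361/π) × 0.111277 = 48.207 W/m².
Ratio Q̄_A / Q̄_B = 327.97 / 48.207 = 6.803.

Q̄_A / Q̄_B ≈ 6.80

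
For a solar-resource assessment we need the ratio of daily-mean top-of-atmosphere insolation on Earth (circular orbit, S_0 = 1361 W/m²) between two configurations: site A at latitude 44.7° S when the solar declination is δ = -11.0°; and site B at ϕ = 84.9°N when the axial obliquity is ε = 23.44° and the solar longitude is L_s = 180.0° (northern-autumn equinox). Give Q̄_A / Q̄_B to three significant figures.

Q̄_A / Q̄_B ≈ 10.4

— Configuration A (ϕ=-44.7°):
cos h₀ = −tan(-44.7°) tan(-11.000°) = -0.1924, h₀ = 1.7644 rad.
Bracket: h₀ sin ϕ sin δ + cos ϕ cos δ sin h₀ = 1.7644×-0.70339×-0.19081 + 0.71080×0.98163×0.98133 = 0.236807 + 0.684716 = 0.921523.
Q̄ = (S_0/π) × [bracket] = (1361/π) × 0.921523 = 399.22 W/m².
— Configuration B (ϕ=+84.9°):
Solar declination: sin δ = sin ε · sin L_s = sin 23.44° × sin 180.0° = 0.00000, so δ = +0.000°.
cos h₀ = −tan(+84.9°) tan(+0.000°) = -0.0000, h₀ = 1.5708 rad.
Bracket: h₀ sin ϕ sin δ + cos ϕ cos δ sin h₀ = 1.5708×0.99604×0.00000 + 0.08889×1.00000×1.00000 = 0.000000 + 0.088890 = 0.088890.
Q̄ = (S_0/π) × [bracket] = (1361/π) × 0.088890 = 38.509 W/m².
Ratio Q̄_A / Q̄_B = 399.22 / 38.509 = 10.37.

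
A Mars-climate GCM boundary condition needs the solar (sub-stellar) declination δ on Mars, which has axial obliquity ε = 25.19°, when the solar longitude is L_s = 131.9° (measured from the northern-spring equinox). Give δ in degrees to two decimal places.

δ = +18.47°

sin δ = sin ε · sin L_s = sin 25.19° × sin 131.9° = 0.316795.
δ = arcsin(0.316795) = +18.47°.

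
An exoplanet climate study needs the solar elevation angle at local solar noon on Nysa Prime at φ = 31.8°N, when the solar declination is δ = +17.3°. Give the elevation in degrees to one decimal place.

At local noon the hour angle is zero, so the zenith angle equals |φ − δ| = |+31.8° − (+17.300°)| = 14.500°.
Elevation = 90° − 14.500° = 75.5°.

75.5°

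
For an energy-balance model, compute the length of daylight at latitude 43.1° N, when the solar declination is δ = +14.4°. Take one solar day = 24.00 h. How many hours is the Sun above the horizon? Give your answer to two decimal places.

13.85 h

cos H₀ = −tan φ · tan δ = −tan(+43.1°) × tan(+14.400°) = -0.2403, so H₀ = 1.8134 rad = 103.90°.
Daylight = 2H₀/(2π) × 24.00 h = (1.8134/π) × 24.00 = 13.85 h.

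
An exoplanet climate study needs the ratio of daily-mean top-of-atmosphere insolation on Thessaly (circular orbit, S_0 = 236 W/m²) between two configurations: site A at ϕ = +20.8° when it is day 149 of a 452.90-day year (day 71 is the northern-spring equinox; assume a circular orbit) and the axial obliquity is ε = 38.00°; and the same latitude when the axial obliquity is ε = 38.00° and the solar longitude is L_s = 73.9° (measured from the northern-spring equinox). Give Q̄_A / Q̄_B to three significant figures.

Q̄_A / Q̄_B ≈ 0.999

— Configuration A (ϕ=+20.8°):
Solar longitude: L_s = 360° × (149 − 71)/452.90 = 62.000°.
sin δ = sin 38.00° × sin 62.000° = 0.54360, so δ = +32.929°.
cos h₀ = −tan(+20.8°) tan(+32.929°) = -0.2460, h₀ = 1.8194 rad.
Bracket: h₀ sin ϕ sin δ + cos ϕ cos δ sin h₀ = 1.8194×0.35511×0.54360 + 0.93483×0.83935×0.96927 = 0.351213 + 0.760537 = 1.111750.
Q̄ = (S_0/π) × [bracket] = (236/π) × 1.111750 = 83.516 W/m².
— Configuration B (ϕ=+20.8°):
Solar declination: sin δ = sin ε · sin L_s = sin 38.00° × sin 73.9° = 0.59151, so δ = +36.265°.
cos h₀ = −tan(+20.8°) tan(+36.265°) = -0.2787, h₀ = 1.8532 rad.
Bracket: h₀ sin ϕ sin δ + cos ϕ cos δ sin h₀ = 1.8532×0.35511×0.59151 + 0.93483×0.80629×0.96038 = 0.389267 + 0.723881 = 1.113148.
Q̄ = (S_0/π) × [bracket] = (236/π) × 1.113148 = 83.621 W/m².
Ratio Q̄_A / Q̄_B = 83.516 / 83.621 = 0.9987.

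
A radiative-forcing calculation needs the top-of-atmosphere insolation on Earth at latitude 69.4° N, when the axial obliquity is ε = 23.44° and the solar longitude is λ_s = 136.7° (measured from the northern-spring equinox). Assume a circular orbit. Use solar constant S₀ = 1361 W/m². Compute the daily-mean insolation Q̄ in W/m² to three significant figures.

Solar declination: sin δ = sin ε · sin λ_s = sin 23.44° × sin 136.7° = 0.27281, so δ = +15.832°.
cos H₀ = −tan(+69.4°) tan(+15.832°) = -0.7544, H₀ = 2.4256 rad.
Bracket: H₀ sin φ sin δ + cos φ cos δ sin H₀ = 2.4256×0.93606×0.27281 + 0.35184×0.96207×0.65639 = 0.619417 + 0.222185 = 0.841602.
Q̄ = (S₀/π) × [bracket] = (1361/π) × 0.841602 = 364.6 W/m².

Q̄ ≈ 365 W/m²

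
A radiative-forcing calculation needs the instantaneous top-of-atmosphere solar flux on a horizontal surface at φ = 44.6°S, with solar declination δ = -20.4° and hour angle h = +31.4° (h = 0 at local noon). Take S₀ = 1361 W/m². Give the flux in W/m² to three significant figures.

cos θ_z = sin φ sin δ + cos φ cos δ cos h = 0.244751 + 0.569634 = 0.814385.
Flux = S₀ · cos θ_z = 1361 × 0.814385 = 1108 W/m².

1.11e+03 W/m²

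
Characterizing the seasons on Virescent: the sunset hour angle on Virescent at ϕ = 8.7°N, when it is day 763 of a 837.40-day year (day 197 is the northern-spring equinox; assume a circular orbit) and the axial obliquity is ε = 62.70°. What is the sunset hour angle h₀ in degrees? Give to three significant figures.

h₀ = 78.5°

Solar longitude: L_s = 360° × (763 − 197)/837.40 = 243.325°.
sin δ = sin 62.70° × sin 243.325° = -0.79404, so δ = -52.564°.
cos h₀ = −tan ϕ · tan δ = −tan(+8.7°) × tan(-52.564°) = 0.1999, so h₀ = 1.3696 rad = 78.47°.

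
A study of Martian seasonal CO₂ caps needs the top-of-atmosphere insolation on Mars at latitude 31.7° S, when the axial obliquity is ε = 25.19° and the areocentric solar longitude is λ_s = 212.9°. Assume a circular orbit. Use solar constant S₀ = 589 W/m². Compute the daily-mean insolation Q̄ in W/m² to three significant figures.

Q̄ ≈ 193 W/m²

sin δ = sin 25.19° × sin 212.9° = -0.23119, so δ = -13.367°.
cos H₀ = −tan(-31.7°) tan(-13.367°) = -0.1468, H₀ = 1.7181 rad.
Bracket: H₀ sin φ sin δ + cos φ cos δ sin H₀ = 1.7181×-0.52547×-0.23119 + 0.85081×0.97291×0.98917 = 0.208721 + 0.818797 = 1.027518.
Q̄ = (S₀/π) × [bracket] = (589/π) × 1.027518 = 192.6 W/m².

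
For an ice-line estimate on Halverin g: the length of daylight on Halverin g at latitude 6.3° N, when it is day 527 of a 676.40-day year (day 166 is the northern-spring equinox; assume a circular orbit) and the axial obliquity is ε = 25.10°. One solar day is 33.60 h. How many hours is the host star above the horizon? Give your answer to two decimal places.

16.69 h

Solar longitude: λ_s = 360° × (527 − 166)/676.40 = 192.135°.
sin δ = sin 25.10° × sin 192.135° = -0.08917, so δ = -5.116°.
cos H₀ = −tan φ · tan δ = −tan(+6.3°) × tan(-5.116°) = 0.0099, so H₀ = 1.5609 rad = 89.43°.
Daylight = 2H₀/(2π) × 33.60 h = (1.5609/π) × 33.60 = 16.69 h.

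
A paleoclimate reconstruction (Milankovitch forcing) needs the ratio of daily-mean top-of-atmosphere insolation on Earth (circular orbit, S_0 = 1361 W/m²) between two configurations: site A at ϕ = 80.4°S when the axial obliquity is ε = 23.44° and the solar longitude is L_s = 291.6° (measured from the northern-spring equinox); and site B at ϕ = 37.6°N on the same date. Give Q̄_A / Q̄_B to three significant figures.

— Configuration A (ϕ=-80.4°):
Solar declination: sin δ = sin ε · sin L_s = sin 23.44° × sin 291.6° = -0.36985, so δ = -21.707°.
cos h₀ = −tan(-80.4°) tan(-21.707°) = -2.3536 ≤ −1 ⇒ polar day, h₀ = π.
Bracket: h₀ sin ϕ sin δ + cos ϕ cos δ sin h₀ = 3.1416×-0.98600×-0.36985 + 0.16677×0.92909×0.00000 = 1.145654 + 0.000000 = 1.145654.
Q̄ = (S_0/π) × [bracket] = (1361/π) × 1.145654 = 496.32 W/m².
— Configuration B (ϕ=+37.6°):
cos h₀ = −tan(+37.6°) tan(-21.707°) = 0.3066, h₀ = 1.2592 rad.
Bracket: h₀ sin ϕ sin δ + cos ϕ cos δ sin h₀ = 1.2592×0.61015×-0.36985 + 0.79229×0.92909×0.95185 = -0.284156 + 0.700665 = 0.416509.
Q̄ = (S_0/π) × [bracket] = (1361/π) × 0.416509 = 180.44 W/m².
Ratio Q̄_A / Q̄_B = 496.32 / 180.44 = 2.751.

Q̄_A / Q̄_B ≈ 2.75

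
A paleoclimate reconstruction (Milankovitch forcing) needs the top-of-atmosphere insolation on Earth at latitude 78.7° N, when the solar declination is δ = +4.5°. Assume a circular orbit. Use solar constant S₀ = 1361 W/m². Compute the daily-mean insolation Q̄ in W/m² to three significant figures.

cos H₀ = −tan(+78.7°) tan(+4.500°) = -0.3939, H₀ = 1.9756 rad.
Bracket: H₀ sin φ sin δ + cos φ cos δ sin H₀ = 1.9756×0.98061×0.07846 + 0.19595×0.99692×0.91917 = 0.152000 + 0.179557 = 0.331557.
Q̄ = (S₀/π) × [bracket] = (1361/π) × 0.331557 = 143.6 W/m².

Q̄ ≈ 144 W/m²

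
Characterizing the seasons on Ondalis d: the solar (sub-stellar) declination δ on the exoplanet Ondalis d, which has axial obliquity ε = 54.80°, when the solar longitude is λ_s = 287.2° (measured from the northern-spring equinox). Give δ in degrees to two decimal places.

sin δ = sin ε · sin λ_s = sin 54.80° × sin 287.2° = -0.780601.
δ = arcsin(-0.780601) = -51.32°.

δ = -51.32°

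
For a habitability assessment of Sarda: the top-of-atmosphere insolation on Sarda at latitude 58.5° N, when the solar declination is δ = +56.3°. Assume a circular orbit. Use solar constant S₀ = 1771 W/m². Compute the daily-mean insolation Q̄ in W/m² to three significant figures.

cos H₀ = −tan(+58.5°) tan(+56.300°) = -2.4469 ≤ −1 ⇒ polar day, H₀ = π.
Bracket: H₀ sin φ sin δ + cos φ cos δ sin H₀ = 3.1416×0.85264×0.83195 + 0.52250×0.55484×0.00000 = 2.228506 + 0.000000 = 2.228506.
Q̄ = (S₀/π) × [bracket] = (1771/π) × 2.228506 = 1256 W/m².

Q̄ ≈ 1.26e+03 W/m²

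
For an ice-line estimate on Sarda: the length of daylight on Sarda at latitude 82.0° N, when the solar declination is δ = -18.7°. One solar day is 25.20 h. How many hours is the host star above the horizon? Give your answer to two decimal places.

0.00 h

cos H₀ = −tan φ · tan δ = 2.4084 ≥ 1, so the host star never rises (polar night) and H₀ = 0.
Daylight = 2H₀/(2π) × 25.20 h = (0.0000/π) × 25.20 = 0.00 h.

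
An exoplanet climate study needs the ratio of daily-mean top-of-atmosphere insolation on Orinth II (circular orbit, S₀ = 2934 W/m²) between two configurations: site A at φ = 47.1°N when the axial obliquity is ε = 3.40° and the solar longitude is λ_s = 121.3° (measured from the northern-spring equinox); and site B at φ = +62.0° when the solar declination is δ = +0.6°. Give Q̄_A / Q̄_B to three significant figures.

Q̄_A / Q̄_B ≈ 1.53

— Configuration A (φ=+47.1°):
Solar declination: sin δ = sin ε · sin λ_s = sin 3.40° × sin 121.3° = 0.05067, so δ = +2.905°.
cos H₀ = −tan(+47.1°) tan(+2.905°) = -0.0546, H₀ = 1.6254 rad.
Bracket: H₀ sin φ sin δ + cos φ cos δ sin H₀ = 1.6254×0.73254×0.05067 + 0.68072×0.99872×0.99851 = 0.060331 + 0.678836 = 0.739167.
Q̄ = (S₀/π) × [bracket] = (2934/π) × 0.739167 = 690.32 W/m².
— Configuration B (φ=+62.0°):
cos H₀ = −tan(+62.0°) tan(+0.600°) = -0.0197, H₀ = 1.5905 rad.
Bracket: H₀ sin φ sin δ + cos φ cos δ sin H₀ = 1.5905×0.88295×0.01047 + 0.46947×0.99995×0.99981 = 0.014703 + 0.469357 = 0.484060.
Q̄ = (S₀/π) × [bracket] = (2934/π) × 0.484060 = 452.07 W/m².
Ratio Q̄_A / Q̄_B = 690.32 / 452.07 = 1.527.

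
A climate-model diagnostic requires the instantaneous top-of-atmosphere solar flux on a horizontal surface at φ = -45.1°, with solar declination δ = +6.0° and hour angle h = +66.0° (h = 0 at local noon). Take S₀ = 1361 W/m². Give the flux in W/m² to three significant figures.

288 W/m²

cos θ_z = sin φ sin δ + cos φ cos δ cos h = -0.074042 + 0.285531 = 0.211489.
Flux = S₀ · cos θ_z = 1361 × 0.211489 = 287.8 W/m².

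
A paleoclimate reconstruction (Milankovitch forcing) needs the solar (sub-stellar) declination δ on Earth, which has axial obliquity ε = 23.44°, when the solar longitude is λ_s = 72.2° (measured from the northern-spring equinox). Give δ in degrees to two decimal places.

δ = +22.26°

sin δ = sin ε · sin λ_s = sin 23.44° × sin 72.2° = 0.378746.
δ = arcsin(0.378746) = +22.26°.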